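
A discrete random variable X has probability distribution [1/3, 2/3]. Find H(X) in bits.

H(X) = -Σ p(x) log₂ p(x)
  -1/3 × log₂(1/3) = 0.5283
  -2/3 × log₂(2/3) = 0.3900
H(X) = 0.9183 bits


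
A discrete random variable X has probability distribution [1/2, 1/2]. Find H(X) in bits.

H(X) = -Σ p(x) log₂ p(x)
  -1/2 × log₂(1/2) = 0.5000
  -1/2 × log₂(1/2) = 0.5000
H(X) = 1.0000 bits


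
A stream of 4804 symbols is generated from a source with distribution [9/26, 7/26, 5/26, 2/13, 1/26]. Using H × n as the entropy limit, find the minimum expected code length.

Entropy H = 2.0931 bits/symbol
Minimum bits = H × n = 2.0931 × 4804
= 10055.32 bits


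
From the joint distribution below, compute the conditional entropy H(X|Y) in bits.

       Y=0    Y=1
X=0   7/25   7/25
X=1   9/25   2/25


H(X|Y) = Σ_y p(y) H(X|Y=y)
  p(Y=0) = 16/25, H(X|Y=0) = 0.9887
  p(Y=1) = 9/25, H(X|Y=1) = 0.7642
H(X|Y) = 0.6400×0.9887 + 0.3600×0.7642 = 0.9079 bits


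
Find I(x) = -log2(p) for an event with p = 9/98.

Information content I(x) = -log₂(p(x))
I = -log₂(9/98) = -log₂(0.0918)
I = 3.4448 bits


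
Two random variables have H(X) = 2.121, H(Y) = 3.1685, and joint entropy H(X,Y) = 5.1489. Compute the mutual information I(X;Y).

I(X;Y) = H(X) + H(Y) - H(X,Y)
I(X;Y) = 2.121 + 3.1685 - 5.1489 = 0.1406 bits


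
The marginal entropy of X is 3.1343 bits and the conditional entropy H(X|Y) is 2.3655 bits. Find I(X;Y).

I(X;Y) = H(X) - H(X|Y)
I(X;Y) = 3.1343 - 2.3655 = 0.7688 bits


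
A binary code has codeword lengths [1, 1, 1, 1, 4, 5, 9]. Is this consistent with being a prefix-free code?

Kraft inequality: Σ 2^(-l_i) ≤ 1 for prefix-free code
Calculating: 2^(-1) + 2^(-1) + 2^(-1) + 2^(-1) + 2^(-4) + 2^(-5) + 2^(-9)
= 0.5 + 0.5 + 0.5 + 0.5 + 0.0625 + 0.03125 + 0.001953125
= 2.0957
Since 2.0957 > 1, prefix-free code does not exist


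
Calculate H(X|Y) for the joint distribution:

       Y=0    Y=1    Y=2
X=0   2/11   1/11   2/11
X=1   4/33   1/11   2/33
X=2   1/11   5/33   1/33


H(X|Y) = Σ_y p(y) H(X|Y=y)
  p(Y=0) = 13/33, H(X|Y=0) = 1.5262
  p(Y=1) = 1/3, H(X|Y=1) = 1.5395
  p(Y=2) = 3/11, H(X|Y=2) = 1.2244
H(X|Y) = 0.3939×1.5262 + 0.3333×1.5395 + 0.2727×1.2244 = 1.4483 bits


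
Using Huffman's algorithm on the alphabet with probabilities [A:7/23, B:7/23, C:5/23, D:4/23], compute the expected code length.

Huffman tree construction:
Combine smallest probabilities repeatedly
Resulting codes:
  A: 10 (length 2)
  B: 11 (length 2)
  C: 01 (length 2)
  D: 00 (length 2)
Average length = Σ p(s) × length(s) = 2.0000 bits


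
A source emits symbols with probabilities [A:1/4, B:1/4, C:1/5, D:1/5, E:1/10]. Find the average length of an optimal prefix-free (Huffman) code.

Huffman tree construction:
Combine smallest probabilities repeatedly
Resulting codes:
  A: 01 (length 2)
  B: 10 (length 2)
  C: 111 (length 3)
  D: 00 (length 2)
  E: 110 (length 3)
Average length = Σ p(s) × length(s) = 2.3000 bits


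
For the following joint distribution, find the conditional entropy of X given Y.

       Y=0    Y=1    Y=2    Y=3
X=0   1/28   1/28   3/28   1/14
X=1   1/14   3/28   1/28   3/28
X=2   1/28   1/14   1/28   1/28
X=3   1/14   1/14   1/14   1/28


H(X|Y) = Σ_y p(y) H(X|Y=y)
  p(Y=0) = 3/14, H(X|Y=0) = 1.9183
  p(Y=1) = 2/7, H(X|Y=1) = 1.9056
  p(Y=2) = 1/4, H(X|Y=2) = 1.8424
  p(Y=3) = 1/4, H(X|Y=3) = 1.8424
H(X|Y) = 0.2143×1.9183 + 0.2857×1.9056 + 0.2500×1.8424 + 0.2500×1.8424 = 1.8767 bits


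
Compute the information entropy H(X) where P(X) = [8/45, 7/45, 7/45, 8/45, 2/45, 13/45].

H(X) = -Σ p(x) log₂ p(x)
  -8/45 × log₂(8/45) = 0.4430
  -7/45 × log₂(7/45) = 0.4176
  -7/45 × log₂(7/45) = 0.4176
  -8/45 × log₂(8/45) = 0.4430
  -2/45 × log₂(2/45) = 0.1996
  -13/45 × log₂(13/45) = 0.5175
H(X) = 2.4383 bits


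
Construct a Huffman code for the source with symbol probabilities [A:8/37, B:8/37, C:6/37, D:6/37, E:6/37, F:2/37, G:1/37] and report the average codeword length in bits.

Huffman tree construction:
Combine smallest probabilities repeatedly
Resulting codes:
  A: 00 (length 2)
  B: 01 (length 2)
  C: 101 (length 3)
  D: 110 (length 3)
  E: 111 (length 3)
  F: 1001 (length 4)
  G: 1000 (length 4)
Average length = Σ p(s) × length(s) = 2.6486 bits


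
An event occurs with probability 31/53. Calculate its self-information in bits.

Information content I(x) = -log₂(p(x))
I = -log₂(31/53) = -log₂(0.5849)
I = 0.7737 bits


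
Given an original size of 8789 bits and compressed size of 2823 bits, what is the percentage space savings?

Space savings = (1 - Compressed/Original) × 100%
= (1 - 2823/8789) × 100%
= 67.88%


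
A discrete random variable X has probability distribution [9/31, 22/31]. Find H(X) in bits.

H(X) = -Σ p(x) log₂ p(x)
  -9/31 × log₂(9/31) = 0.5180
  -22/31 × log₂(22/31) = 0.3511
H(X) = 0.8691 bits


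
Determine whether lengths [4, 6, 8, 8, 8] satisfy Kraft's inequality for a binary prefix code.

Kraft inequality: Σ 2^(-l_i) ≤ 1 for prefix-free code
Calculating: 2^(-4) + 2^(-6) + 2^(-8) + 2^(-8) + 2^(-8)
= 0.0625 + 0.015625 + 0.00390625 + 0.00390625 + 0.00390625
= 0.0898
Since 0.0898 ≤ 1, prefix-free code exists


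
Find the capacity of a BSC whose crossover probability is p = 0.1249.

For BSC with error probability p:
C = 1 - H(p) where H(p) is binary entropy
H(0.1249) = -0.1249 × log₂(0.1249) - 0.8751 × log₂(0.8751)
H(p) = 0.5433
C = 1 - 0.5433 = 0.4567 bits/use


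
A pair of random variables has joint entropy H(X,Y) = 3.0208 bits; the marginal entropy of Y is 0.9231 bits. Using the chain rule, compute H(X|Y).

Chain rule: H(X,Y) = H(X|Y) + H(Y)
H(X|Y) = H(X,Y) - H(Y) = 3.0208 - 0.9231 = 2.0977 bits


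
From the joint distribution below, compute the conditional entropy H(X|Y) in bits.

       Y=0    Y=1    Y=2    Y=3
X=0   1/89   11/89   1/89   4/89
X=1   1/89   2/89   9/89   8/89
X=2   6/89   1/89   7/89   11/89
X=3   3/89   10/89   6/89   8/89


H(X|Y) = Σ_y p(y) H(X|Y=y)
  p(Y=0) = 11/89, H(X|Y=0) = 1.6172
  p(Y=1) = 24/89, H(X|Y=1) = 1.5319
  p(Y=2) = 23/89, H(X|Y=2) = 1.7544
  p(Y=3) = 31/89, H(X|Y=3) = 1.9202
H(X|Y) = 0.1236×1.6172 + 0.2697×1.5319 + 0.2584×1.7544 + 0.3483×1.9202 = 1.7352 bits


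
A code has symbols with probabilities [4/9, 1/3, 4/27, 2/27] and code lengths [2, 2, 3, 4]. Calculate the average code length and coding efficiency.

Average length L = Σ p_i × l_i = 2.2963 bits
Entropy H = 1.7346 bits
Efficiency η = H/L × 100% = 75.54%


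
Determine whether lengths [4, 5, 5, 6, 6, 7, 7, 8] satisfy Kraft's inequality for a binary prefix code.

Kraft inequality: Σ 2^(-l_i) ≤ 1 for prefix-free code
Calculating: 2^(-4) + 2^(-5) + 2^(-5) + 2^(-6) + 2^(-6) + 2^(-7) + 2^(-7) + 2^(-8)
= 0.0625 + 0.03125 + 0.03125 + 0.015625 + 0.015625 + 0.0078125 + 0.0078125 + 0.00390625
= 0.1758
Since 0.1758 ≤ 1, prefix-free code exists


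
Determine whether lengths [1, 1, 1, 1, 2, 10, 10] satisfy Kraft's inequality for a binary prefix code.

Kraft inequality: Σ 2^(-l_i) ≤ 1 for prefix-free code
Calculating: 2^(-1) + 2^(-1) + 2^(-1) + 2^(-1) + 2^(-2) + 2^(-10) + 2^(-10)
= 0.5 + 0.5 + 0.5 + 0.5 + 0.25 + 0.0009765625 + 0.0009765625
= 2.2520
Since 2.2520 > 1, prefix-free code does not exist


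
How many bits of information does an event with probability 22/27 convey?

Information content I(x) = -log₂(p(x))
I = -log₂(22/27) = -log₂(0.8148)
I = 0.2955 bits


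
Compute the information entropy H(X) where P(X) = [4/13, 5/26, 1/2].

H(X) = -Σ p(x) log₂ p(x)
  -4/13 × log₂(4/13) = 0.5232
  -5/26 × log₂(5/26) = 0.4574
  -1/2 × log₂(1/2) = 0.5000
H(X) = 1.4806 bits


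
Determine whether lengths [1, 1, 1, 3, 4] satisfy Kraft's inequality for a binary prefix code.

Kraft inequality: Σ 2^(-l_i) ≤ 1 for prefix-free code
Calculating: 2^(-1) + 2^(-1) + 2^(-1) + 2^(-3) + 2^(-4)
= 0.5 + 0.5 + 0.5 + 0.125 + 0.0625
= 1.6875
Since 1.6875 > 1, prefix-free code does not exist


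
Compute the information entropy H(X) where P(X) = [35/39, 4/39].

H(X) = -Σ p(x) log₂ p(x)
  -35/39 × log₂(35/39) = 0.1401
  -4/39 × log₂(4/39) = 0.3370
H(X) = 0.4771 bits


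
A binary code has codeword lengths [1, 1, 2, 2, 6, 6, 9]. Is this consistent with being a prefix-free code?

Kraft inequality: Σ 2^(-l_i) ≤ 1 for prefix-free code
Calculating: 2^(-1) + 2^(-1) + 2^(-2) + 2^(-2) + 2^(-6) + 2^(-6) + 2^(-9)
= 0.5 + 0.5 + 0.25 + 0.25 + 0.015625 + 0.015625 + 0.001953125
= 1.5332
Since 1.5332 > 1, prefix-free code does not exist


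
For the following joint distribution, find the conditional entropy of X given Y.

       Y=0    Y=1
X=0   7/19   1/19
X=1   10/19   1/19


H(X|Y) = Σ_y p(y) H(X|Y=y)
  p(Y=0) = 17/19, H(X|Y=0) = 0.9774
  p(Y=1) = 2/19, H(X|Y=1) = 1.0000
H(X|Y) = 0.8947×0.9774 + 0.1053×1.0000 = 0.9798 bits


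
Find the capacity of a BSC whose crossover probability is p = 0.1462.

For BSC with error probability p:
C = 1 - H(p) where H(p) is binary entropy
H(0.1462) = -0.1462 × log₂(0.1462) - 0.8538 × log₂(0.8538)
H(p) = 0.6002
C = 1 - 0.6002 = 0.3998 bits/use


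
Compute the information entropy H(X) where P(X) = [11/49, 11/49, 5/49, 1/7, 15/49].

H(X) = -Σ p(x) log₂ p(x)
  -11/49 × log₂(11/49) = 0.4838
  -11/49 × log₂(11/49) = 0.4838
  -5/49 × log₂(5/49) = 0.3360
  -1/7 × log₂(1/7) = 0.4011
  -15/49 × log₂(15/49) = 0.5228
H(X) = 2.2275 bits


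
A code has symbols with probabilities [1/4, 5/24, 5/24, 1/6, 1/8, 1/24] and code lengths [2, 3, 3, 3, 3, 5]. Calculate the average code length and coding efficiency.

Average length L = Σ p_i × l_i = 2.8333 bits
Entropy H = 2.4398 bits
Efficiency η = H/L × 100% = 86.11%


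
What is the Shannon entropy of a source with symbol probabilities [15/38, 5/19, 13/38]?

H(X) = -Σ p(x) log₂ p(x)
  -15/38 × log₂(15/38) = 0.5294
  -5/19 × log₂(5/19) = 0.5068
  -13/38 × log₂(13/38) = 0.5294
H(X) = 1.5656 bits


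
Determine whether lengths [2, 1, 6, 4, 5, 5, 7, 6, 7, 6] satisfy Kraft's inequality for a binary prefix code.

Kraft inequality: Σ 2^(-l_i) ≤ 1 for prefix-free code
Calculating: 2^(-2) + 2^(-1) + 2^(-6) + 2^(-4) + 2^(-5) + 2^(-5) + 2^(-7) + 2^(-6) + 2^(-7) + 2^(-6)
= 0.25 + 0.5 + 0.015625 + 0.0625 + 0.03125 + 0.03125 + 0.0078125 + 0.015625 + 0.0078125 + 0.015625
= 0.9375
Since 0.9375 ≤ 1, prefix-free code exists


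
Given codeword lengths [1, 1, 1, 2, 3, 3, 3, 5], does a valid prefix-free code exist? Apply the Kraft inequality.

Kraft inequality: Σ 2^(-l_i) ≤ 1 for prefix-free code
Calculating: 2^(-1) + 2^(-1) + 2^(-1) + 2^(-2) + 2^(-3) + 2^(-3) + 2^(-3) + 2^(-5)
= 0.5 + 0.5 + 0.5 + 0.25 + 0.125 + 0.125 + 0.125 + 0.03125
= 2.1562
Since 2.1562 > 1, prefix-free code does not exist


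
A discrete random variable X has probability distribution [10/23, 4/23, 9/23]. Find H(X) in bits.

H(X) = -Σ p(x) log₂ p(x)
  -10/23 × log₂(10/23) = 0.5224
  -4/23 × log₂(4/23) = 0.4389
  -9/23 × log₂(9/23) = 0.5297
H(X) = 1.4910 bits


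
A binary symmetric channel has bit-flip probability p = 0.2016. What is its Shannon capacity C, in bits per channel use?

For BSC with error probability p:
C = 1 - H(p) where H(p) is binary entropy
H(0.2016) = -0.2016 × log₂(0.2016) - 0.7984 × log₂(0.7984)
H(p) = 0.7251
C = 1 - 0.7251 = 0.2749 bits/use


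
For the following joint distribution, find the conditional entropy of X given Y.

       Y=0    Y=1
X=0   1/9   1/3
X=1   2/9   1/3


H(X|Y) = Σ_y p(y) H(X|Y=y)
  p(Y=0) = 1/3, H(X|Y=0) = 0.9183
  p(Y=1) = 2/3, H(X|Y=1) = 1.0000
H(X|Y) = 0.3333×0.9183 + 0.6667×1.0000 = 0.9728 bits


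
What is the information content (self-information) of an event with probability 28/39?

Information content I(x) = -log₂(p(x))
I = -log₂(28/39) = -log₂(0.7179)
I = 0.4780 bits


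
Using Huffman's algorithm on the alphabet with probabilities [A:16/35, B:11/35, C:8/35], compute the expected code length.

Huffman tree construction:
Combine smallest probabilities repeatedly
Resulting codes:
  A: 0 (length 1)
  B: 11 (length 2)
  C: 10 (length 2)
Average length = Σ p(s) × length(s) = 1.5429 bits


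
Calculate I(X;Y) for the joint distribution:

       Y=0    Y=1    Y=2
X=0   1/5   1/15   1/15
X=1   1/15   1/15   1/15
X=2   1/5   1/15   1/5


H(X) = 1.5058, H(Y) = 1.5058, H(X,Y) = 2.9559
I(X;Y) = H(X) + H(Y) - H(X,Y) = 0.0557 bits


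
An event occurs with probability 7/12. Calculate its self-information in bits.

Information content I(x) = -log₂(p(x))
I = -log₂(7/12) = -log₂(0.5833)
I = 0.7776 bits


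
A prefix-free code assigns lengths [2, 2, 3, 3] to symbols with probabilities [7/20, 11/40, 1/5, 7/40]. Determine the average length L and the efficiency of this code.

Average length L = Σ p_i × l_i = 2.3750 bits
Entropy H = 1.9467 bits
Efficiency η = H/L × 100% = 81.97%


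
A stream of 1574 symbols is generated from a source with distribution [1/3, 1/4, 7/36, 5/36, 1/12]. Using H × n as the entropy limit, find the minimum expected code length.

Entropy H = 2.1820 bits/symbol
Minimum bits = H × n = 2.1820 × 1574
= 3434.49 bits


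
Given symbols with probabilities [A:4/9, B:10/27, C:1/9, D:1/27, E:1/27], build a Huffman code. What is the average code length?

Huffman tree construction:
Combine smallest probabilities repeatedly
Resulting codes:
  A: 0 (length 1)
  B: 11 (length 2)
  C: 101 (length 3)
  D: 1000 (length 4)
  E: 1001 (length 4)
Average length = Σ p(s) × length(s) = 1.8148 bits


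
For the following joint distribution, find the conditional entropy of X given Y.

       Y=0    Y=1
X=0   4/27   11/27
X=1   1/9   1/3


H(X|Y) = Σ_y p(y) H(X|Y=y)
  p(Y=0) = 7/27, H(X|Y=0) = 0.9852
  p(Y=1) = 20/27, H(X|Y=1) = 0.9928
H(X|Y) = 0.2593×0.9852 + 0.7407×0.9928 = 0.9908 bits


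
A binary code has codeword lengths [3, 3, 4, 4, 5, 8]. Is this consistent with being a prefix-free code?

Kraft inequality: Σ 2^(-l_i) ≤ 1 for prefix-free code
Calculating: 2^(-3) + 2^(-3) + 2^(-4) + 2^(-4) + 2^(-5) + 2^(-8)
= 0.125 + 0.125 + 0.0625 + 0.0625 + 0.03125 + 0.00390625
= 0.4102
Since 0.4102 ≤ 1, prefix-free code exists


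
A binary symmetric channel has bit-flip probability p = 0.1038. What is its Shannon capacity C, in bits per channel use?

For BSC with error probability p:
C = 1 - H(p) where H(p) is binary entropy
H(0.1038) = -0.1038 × log₂(0.1038) - 0.8962 × log₂(0.8962)
H(p) = 0.4809
C = 1 - 0.4809 = 0.5191 bits/use


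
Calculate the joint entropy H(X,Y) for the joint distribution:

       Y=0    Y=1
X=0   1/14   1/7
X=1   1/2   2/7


H(X,Y) = -Σ p(x,y) log₂ p(x,y)
  p(0,0)=1/14: -0.0714 × log₂(0.0714) = 0.2720
  p(0,1)=1/7: -0.1429 × log₂(0.1429) = 0.4011
  p(1,0)=1/2: -0.5000 × log₂(0.5000) = 0.5000
  p(1,1)=2/7: -0.2857 × log₂(0.2857) = 0.5164
H(X,Y) = 1.6894 bits


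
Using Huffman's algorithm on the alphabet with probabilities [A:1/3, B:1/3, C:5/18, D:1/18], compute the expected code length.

Huffman tree construction:
Combine smallest probabilities repeatedly
Resulting codes:
  A: 10 (length 2)
  B: 11 (length 2)
  C: 01 (length 2)
  D: 00 (length 2)
Average length = Σ p(s) × length(s) = 2.0000 bits


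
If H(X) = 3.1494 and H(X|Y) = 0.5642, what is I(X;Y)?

I(X;Y) = H(X) - H(X|Y)
I(X;Y) = 3.1494 - 0.5642 = 2.5852 bits


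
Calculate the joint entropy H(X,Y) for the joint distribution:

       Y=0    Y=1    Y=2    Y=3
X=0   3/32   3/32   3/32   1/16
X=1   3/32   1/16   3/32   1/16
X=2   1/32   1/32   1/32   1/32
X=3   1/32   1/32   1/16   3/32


H(X,Y) = -Σ p(x,y) log₂ p(x,y)
  p(0,0)=3/32: -0.0938 × log₂(0.0938) = 0.3202
  p(0,1)=3/32: -0.0938 × log₂(0.0938) = 0.3202
  p(0,2)=3/32: -0.0938 × log₂(0.0938) = 0.3202
  p(0,3)=1/16: -0.0625 × log₂(0.0625) = 0.2500
  p(1,0)=3/32: -0.0938 × log₂(0.0938) = 0.3202
  p(1,1)=1/16: -0.0625 × log₂(0.0625) = 0.2500
  p(1,2)=3/32: -0.0938 × log₂(0.0938) = 0.3202
  p(1,3)=1/16: -0.0625 × log₂(0.0625) = 0.2500
  p(2,0)=1/32: -0.0312 × log₂(0.0312) = 0.1562
  p(2,1)=1/32: -0.0312 × log₂(0.0312) = 0.1562
  p(2,2)=1/32: -0.0312 × log₂(0.0312) = 0.1562
  p(2,3)=1/32: -0.0312 × log₂(0.0312) = 0.1562
  p(3,0)=1/32: -0.0312 × log₂(0.0312) = 0.1562
  p(3,1)=1/32: -0.0312 × log₂(0.0312) = 0.1562
  p(3,2)=1/16: -0.0625 × log₂(0.0625) = 0.2500
  p(3,3)=3/32: -0.0938 × log₂(0.0938) = 0.3202
H(X,Y) = 3.8585 bits


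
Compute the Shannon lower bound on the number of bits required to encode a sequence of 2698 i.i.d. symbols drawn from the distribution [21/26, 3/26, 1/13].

Entropy H = 0.8930 bits/symbol
Minimum bits = H × n = 0.8930 × 2698
= 2409.30 bits


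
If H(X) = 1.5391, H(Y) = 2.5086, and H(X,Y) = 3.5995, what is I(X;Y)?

I(X;Y) = H(X) + H(Y) - H(X,Y)
I(X;Y) = 1.5391 + 2.5086 - 3.5995 = 0.4482 bits


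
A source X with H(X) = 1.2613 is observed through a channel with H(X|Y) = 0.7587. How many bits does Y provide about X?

I(X;Y) = H(X) - H(X|Y)
I(X;Y) = 1.2613 - 0.7587 = 0.5026 bits


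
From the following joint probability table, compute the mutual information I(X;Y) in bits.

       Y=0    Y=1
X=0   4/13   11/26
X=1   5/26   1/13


H(X) = 0.8404, H(Y) = 1.0000, H(X,Y) = 1.7903
I(X;Y) = H(X) + H(Y) - H(X,Y) = 0.0500 bits


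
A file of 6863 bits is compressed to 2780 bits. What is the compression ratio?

Compression ratio = Original / Compressed
= 6863 / 2780 = 2.47:1


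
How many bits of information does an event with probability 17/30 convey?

Information content I(x) = -log₂(p(x))
I = -log₂(17/30) = -log₂(0.5667)
I = 0.8194 bits


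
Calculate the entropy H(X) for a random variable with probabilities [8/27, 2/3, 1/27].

H(X) = -Σ p(x) log₂ p(x)
  -8/27 × log₂(8/27) = 0.5200
  -2/3 × log₂(2/3) = 0.3900
  -1/27 × log₂(1/27) = 0.1761
H(X) = 1.0860 bits


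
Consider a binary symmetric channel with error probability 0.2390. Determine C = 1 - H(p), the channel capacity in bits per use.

For BSC with error probability p:
C = 1 - H(p) where H(p) is binary entropy
H(0.2390) = -0.2390 × log₂(0.2390) - 0.7610 × log₂(0.7610)
H(p) = 0.7934
C = 1 - 0.7934 = 0.2066 bits/use


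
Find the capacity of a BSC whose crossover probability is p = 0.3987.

For BSC with error probability p:
C = 1 - H(p) where H(p) is binary entropy
H(0.3987) = -0.3987 × log₂(0.3987) - 0.6013 × log₂(0.6013)
H(p) = 0.9702
C = 1 - 0.9702 = 0.0298 bits/use


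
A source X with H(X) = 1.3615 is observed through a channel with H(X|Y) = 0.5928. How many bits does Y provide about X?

I(X;Y) = H(X) - H(X|Y)
I(X;Y) = 1.3615 - 0.5928 = 0.7687 bits


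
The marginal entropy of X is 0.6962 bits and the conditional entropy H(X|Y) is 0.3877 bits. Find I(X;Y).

I(X;Y) = H(X) - H(X|Y)
I(X;Y) = 0.6962 - 0.3877 = 0.3085 bits


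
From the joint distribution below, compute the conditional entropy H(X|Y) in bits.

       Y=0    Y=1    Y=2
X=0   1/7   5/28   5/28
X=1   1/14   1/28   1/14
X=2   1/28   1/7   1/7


H(X|Y) = Σ_y p(y) H(X|Y=y)
  p(Y=0) = 1/4, H(X|Y=0) = 1.3788
  p(Y=1) = 5/14, H(X|Y=1) = 1.3610
  p(Y=2) = 11/28, H(X|Y=2) = 1.4949
H(X|Y) = 0.2500×1.3788 + 0.3571×1.3610 + 0.3929×1.4949 = 1.4180 bits


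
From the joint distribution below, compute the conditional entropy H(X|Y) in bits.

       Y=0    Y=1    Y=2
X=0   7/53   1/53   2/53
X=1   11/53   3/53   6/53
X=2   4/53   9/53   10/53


H(X|Y) = Σ_y p(y) H(X|Y=y)
  p(Y=0) = 22/53, H(X|Y=0) = 1.4728
  p(Y=1) = 13/53, H(X|Y=1) = 1.1401
  p(Y=2) = 18/53, H(X|Y=2) = 1.3516
H(X|Y) = 0.4151×1.4728 + 0.2453×1.1401 + 0.3396×1.3516 = 1.3501 bits


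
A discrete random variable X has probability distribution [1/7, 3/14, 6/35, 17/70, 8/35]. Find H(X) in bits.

H(X) = -Σ p(x) log₂ p(x)
  -1/7 × log₂(1/7) = 0.4011
  -3/14 × log₂(3/14) = 0.4762
  -6/35 × log₂(6/35) = 0.4362
  -17/70 × log₂(17/70) = 0.4959
  -8/35 × log₂(8/35) = 0.4867
H(X) = 2.2960 bits


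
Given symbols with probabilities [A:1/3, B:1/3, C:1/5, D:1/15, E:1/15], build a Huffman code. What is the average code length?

Huffman tree construction:
Combine smallest probabilities repeatedly
Resulting codes:
  A: 10 (length 2)
  B: 11 (length 2)
  C: 01 (length 2)
  D: 000 (length 3)
  E: 001 (length 3)
Average length = Σ p(s) × length(s) = 2.1333 bits


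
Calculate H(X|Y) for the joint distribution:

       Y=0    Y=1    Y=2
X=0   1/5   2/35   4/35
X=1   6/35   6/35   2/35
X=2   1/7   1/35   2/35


H(X|Y) = Σ_y p(y) H(X|Y=y)
  p(Y=0) = 18/35, H(X|Y=0) = 1.5715
  p(Y=1) = 9/35, H(X|Y=1) = 1.2244
  p(Y=2) = 8/35, H(X|Y=2) = 1.5000
H(X|Y) = 0.5143×1.5715 + 0.2571×1.2244 + 0.2286×1.5000 = 1.4659 bits


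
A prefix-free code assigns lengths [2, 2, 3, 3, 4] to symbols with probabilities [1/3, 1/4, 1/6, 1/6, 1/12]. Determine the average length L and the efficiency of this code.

Average length L = Σ p_i × l_i = 2.5000 bits
Entropy H = 2.1887 bits
Efficiency η = H/L × 100% = 87.55%


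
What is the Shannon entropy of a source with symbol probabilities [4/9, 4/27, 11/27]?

H(X) = -Σ p(x) log₂ p(x)
  -4/9 × log₂(4/9) = 0.5200
  -4/27 × log₂(4/27) = 0.4081
  -11/27 × log₂(11/27) = 0.5278
H(X) = 1.4559 bits


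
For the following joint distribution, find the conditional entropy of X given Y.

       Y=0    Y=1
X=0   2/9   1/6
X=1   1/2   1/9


H(X|Y) = Σ_y p(y) H(X|Y=y)
  p(Y=0) = 13/18, H(X|Y=0) = 0.8905
  p(Y=1) = 5/18, H(X|Y=1) = 0.9710
H(X|Y) = 0.7222×0.8905 + 0.2778×0.9710 = 0.9128 bits


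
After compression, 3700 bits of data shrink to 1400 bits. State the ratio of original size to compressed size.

Compression ratio = Original / Compressed
= 3700 / 1400 = 2.64:1


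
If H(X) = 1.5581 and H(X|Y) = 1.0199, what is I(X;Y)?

I(X;Y) = H(X) - H(X|Y)
I(X;Y) = 1.5581 - 1.0199 = 0.5382 bits


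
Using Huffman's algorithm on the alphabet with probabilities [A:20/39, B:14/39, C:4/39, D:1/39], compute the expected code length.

Huffman tree construction:
Combine smallest probabilities repeatedly
Resulting codes:
  A: 1 (length 1)
  B: 01 (length 2)
  C: 001 (length 3)
  D: 000 (length 3)
Average length = Σ p(s) × length(s) = 1.6154 bits


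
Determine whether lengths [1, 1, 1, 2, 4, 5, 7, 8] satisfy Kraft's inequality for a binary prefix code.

Kraft inequality: Σ 2^(-l_i) ≤ 1 for prefix-free code
Calculating: 2^(-1) + 2^(-1) + 2^(-1) + 2^(-2) + 2^(-4) + 2^(-5) + 2^(-7) + 2^(-8)
= 0.5 + 0.5 + 0.5 + 0.25 + 0.0625 + 0.03125 + 0.0078125 + 0.00390625
= 1.8555
Since 1.8555 > 1, prefix-free code does not exist


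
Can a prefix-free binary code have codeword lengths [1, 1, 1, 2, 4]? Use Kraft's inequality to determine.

Kraft inequality: Σ 2^(-l_i) ≤ 1 for prefix-free code
Calculating: 2^(-1) + 2^(-1) + 2^(-1) + 2^(-2) + 2^(-4)
= 0.5 + 0.5 + 0.5 + 0.25 + 0.0625
= 1.8125
Since 1.8125 > 1, prefix-free code does not exist


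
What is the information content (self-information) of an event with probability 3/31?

Information content I(x) = -log₂(p(x))
I = -log₂(3/31) = -log₂(0.0968)
I = 3.3692 bits


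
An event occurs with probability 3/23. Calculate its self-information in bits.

Information content I(x) = -log₂(p(x))
I = -log₂(3/23) = -log₂(0.1304)
I = 2.9386 bits


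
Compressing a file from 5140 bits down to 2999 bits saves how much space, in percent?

Space savings = (1 - Compressed/Original) × 100%
= (1 - 2999/5140) × 100%
= 41.65%


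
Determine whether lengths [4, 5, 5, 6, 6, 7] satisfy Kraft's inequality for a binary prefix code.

Kraft inequality: Σ 2^(-l_i) ≤ 1 for prefix-free code
Calculating: 2^(-4) + 2^(-5) + 2^(-5) + 2^(-6) + 2^(-6) + 2^(-7)
= 0.0625 + 0.03125 + 0.03125 + 0.015625 + 0.015625 + 0.0078125
= 0.1641
Since 0.1641 ≤ 1, prefix-free code exists


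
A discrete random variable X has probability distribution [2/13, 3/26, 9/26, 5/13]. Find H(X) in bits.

H(X) = -Σ p(x) log₂ p(x)
  -2/13 × log₂(2/13) = 0.4155
  -3/26 × log₂(3/26) = 0.3595
  -9/26 × log₂(9/26) = 0.5298
  -5/13 × log₂(5/13) = 0.5302
H(X) = 1.8349 bits


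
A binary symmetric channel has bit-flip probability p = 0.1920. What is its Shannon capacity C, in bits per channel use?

For BSC with error probability p:
C = 1 - H(p) where H(p) is binary entropy
H(0.1920) = -0.1920 × log₂(0.1920) - 0.8080 × log₂(0.8080)
H(p) = 0.7056
C = 1 - 0.7056 = 0.2944 bits/use


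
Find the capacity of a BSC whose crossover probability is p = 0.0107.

For BSC with error probability p:
C = 1 - H(p) where H(p) is binary entropy
H(0.0107) = -0.0107 × log₂(0.0107) - 0.9893 × log₂(0.9893)
H(p) = 0.0854
C = 1 - 0.0854 = 0.9146 bits/use


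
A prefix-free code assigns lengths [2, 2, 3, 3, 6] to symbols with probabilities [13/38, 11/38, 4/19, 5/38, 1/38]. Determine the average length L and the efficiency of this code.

Average length L = Σ p_i × l_i = 2.4474 bits
Entropy H = 2.0435 bits
Efficiency η = H/L × 100% = 83.50%


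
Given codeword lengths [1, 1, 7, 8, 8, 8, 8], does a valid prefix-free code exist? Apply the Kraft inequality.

Kraft inequality: Σ 2^(-l_i) ≤ 1 for prefix-free code
Calculating: 2^(-1) + 2^(-1) + 2^(-7) + 2^(-8) + 2^(-8) + 2^(-8) + 2^(-8)
= 0.5 + 0.5 + 0.0078125 + 0.00390625 + 0.00390625 + 0.00390625 + 0.00390625
= 1.0234
Since 1.0234 > 1, prefix-free code does not exist


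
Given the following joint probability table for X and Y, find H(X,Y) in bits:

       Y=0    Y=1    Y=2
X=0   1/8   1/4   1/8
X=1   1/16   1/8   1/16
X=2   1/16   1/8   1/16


H(X,Y) = -Σ p(x,y) log₂ p(x,y)
  p(0,0)=1/8: -0.1250 × log₂(0.1250) = 0.3750
  p(0,1)=1/4: -0.2500 × log₂(0.2500) = 0.5000
  p(0,2)=1/8: -0.1250 × log₂(0.1250) = 0.3750
  p(1,0)=1/16: -0.0625 × log₂(0.0625) = 0.2500
  p(1,1)=1/8: -0.1250 × log₂(0.1250) = 0.3750
  p(1,2)=1/16: -0.0625 × log₂(0.0625) = 0.2500
  p(2,0)=1/16: -0.0625 × log₂(0.0625) = 0.2500
  p(2,1)=1/8: -0.1250 × log₂(0.1250) = 0.3750
  p(2,2)=1/16: -0.0625 × log₂(0.0625) = 0.2500
H(X,Y) = 3.0000 bits


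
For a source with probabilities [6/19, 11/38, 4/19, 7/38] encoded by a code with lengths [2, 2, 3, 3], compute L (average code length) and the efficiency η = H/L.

Average length L = Σ p_i × l_i = 2.3947 bits
Entropy H = 1.9657 bits
Efficiency η = H/L × 100% = 82.08%


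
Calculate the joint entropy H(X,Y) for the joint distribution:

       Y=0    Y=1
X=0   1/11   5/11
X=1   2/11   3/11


H(X,Y) = -Σ p(x,y) log₂ p(x,y)
  p(0,0)=1/11: -0.0909 × log₂(0.0909) = 0.3145
  p(0,1)=5/11: -0.4545 × log₂(0.4545) = 0.5170
  p(1,0)=2/11: -0.1818 × log₂(0.1818) = 0.4472
  p(1,1)=3/11: -0.2727 × log₂(0.2727) = 0.5112
H(X,Y) = 1.7899 bits


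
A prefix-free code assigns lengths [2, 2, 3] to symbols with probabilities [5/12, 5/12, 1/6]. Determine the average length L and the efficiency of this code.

Average length L = Σ p_i × l_i = 2.1667 bits
Entropy H = 1.4834 bits
Efficiency η = H/L × 100% = 68.46%


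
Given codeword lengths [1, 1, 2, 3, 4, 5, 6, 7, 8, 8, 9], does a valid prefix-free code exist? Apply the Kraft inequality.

Kraft inequality: Σ 2^(-l_i) ≤ 1 for prefix-free code
Calculating: 2^(-1) + 2^(-1) + 2^(-2) + 2^(-3) + 2^(-4) + 2^(-5) + 2^(-6) + 2^(-7) + 2^(-8) + 2^(-8) + 2^(-9)
= 0.5 + 0.5 + 0.25 + 0.125 + 0.0625 + 0.03125 + 0.015625 + 0.0078125 + 0.00390625 + 0.00390625 + 0.001953125
= 1.5020
Since 1.5020 > 1, prefix-free code does not exist


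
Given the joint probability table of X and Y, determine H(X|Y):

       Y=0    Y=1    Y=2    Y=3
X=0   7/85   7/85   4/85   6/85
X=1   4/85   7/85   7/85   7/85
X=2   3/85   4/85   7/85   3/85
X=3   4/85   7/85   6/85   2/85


H(X|Y) = Σ_y p(y) H(X|Y=y)
  p(Y=0) = 18/85, H(X|Y=0) = 1.9251
  p(Y=1) = 5/17, H(X|Y=1) = 1.9657
  p(Y=2) = 24/85, H(X|Y=2) = 1.9678
  p(Y=3) = 18/85, H(X|Y=3) = 1.8413
H(X|Y) = 0.2118×1.9251 + 0.2941×1.9657 + 0.2824×1.9678 + 0.2118×1.8413 = 1.9313 bits


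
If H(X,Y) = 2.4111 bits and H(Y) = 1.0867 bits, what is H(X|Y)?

Chain rule: H(X,Y) = H(X|Y) + H(Y)
H(X|Y) = H(X,Y) - H(Y) = 2.4111 - 1.0867 = 1.3244 bits


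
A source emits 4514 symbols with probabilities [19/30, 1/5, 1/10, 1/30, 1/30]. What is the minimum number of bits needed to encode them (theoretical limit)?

Entropy H = 1.5410 bits/symbol
Minimum bits = H × n = 1.5410 × 4514
= 6956.29 bits


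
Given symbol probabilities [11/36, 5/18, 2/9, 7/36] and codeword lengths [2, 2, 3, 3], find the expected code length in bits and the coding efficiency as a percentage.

Average length L = Σ p_i × l_i = 2.4167 bits
Entropy H = 1.9776 bits
Efficiency η = H/L × 100% = 81.83%


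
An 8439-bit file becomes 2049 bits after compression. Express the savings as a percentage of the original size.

Space savings = (1 - Compressed/Original) × 100%
= (1 - 2049/8439) × 100%
= 75.72%


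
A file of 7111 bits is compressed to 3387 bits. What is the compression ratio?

Compression ratio = Original / Compressed
= 7111 / 3387 = 2.10:1


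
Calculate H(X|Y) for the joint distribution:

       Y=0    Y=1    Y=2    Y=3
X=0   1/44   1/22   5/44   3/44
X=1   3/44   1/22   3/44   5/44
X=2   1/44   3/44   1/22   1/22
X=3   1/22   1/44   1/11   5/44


H(X|Y) = Σ_y p(y) H(X|Y=y)
  p(Y=0) = 7/44, H(X|Y=0) = 1.8424
  p(Y=1) = 2/11, H(X|Y=1) = 1.9056
  p(Y=2) = 7/22, H(X|Y=2) = 1.9242
  p(Y=3) = 15/44, H(X|Y=3) = 1.9086
H(X|Y) = 0.1591×1.8424 + 0.1818×1.9056 + 0.3182×1.9242 + 0.3409×1.9086 = 1.9025 bits


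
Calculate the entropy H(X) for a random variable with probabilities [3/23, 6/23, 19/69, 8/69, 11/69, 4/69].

H(X) = -Σ p(x) log₂ p(x)
  -3/23 × log₂(3/23) = 0.3833
  -6/23 × log₂(6/23) = 0.5057
  -19/69 × log₂(19/69) = 0.5123
  -8/69 × log₂(8/69) = 0.3604
  -11/69 × log₂(11/69) = 0.4223
  -4/69 × log₂(4/69) = 0.2382
H(X) = 2.4223 bits


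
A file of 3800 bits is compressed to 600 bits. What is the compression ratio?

Compression ratio = Original / Compressed
= 3800 / 600 = 6.33:1


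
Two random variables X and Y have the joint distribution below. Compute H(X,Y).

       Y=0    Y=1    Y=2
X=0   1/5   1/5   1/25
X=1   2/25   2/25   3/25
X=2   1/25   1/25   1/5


H(X,Y) = -Σ p(x,y) log₂ p(x,y)
  p(0,0)=1/5: -0.2000 × log₂(0.2000) = 0.4644
  p(0,1)=1/5: -0.2000 × log₂(0.2000) = 0.4644
  p(0,2)=1/25: -0.0400 × log₂(0.0400) = 0.1858
  p(1,0)=2/25: -0.0800 × log₂(0.0800) = 0.2915
  p(1,1)=2/25: -0.0800 × log₂(0.0800) = 0.2915
  p(1,2)=3/25: -0.1200 × log₂(0.1200) = 0.3671
  p(2,0)=1/25: -0.0400 × log₂(0.0400) = 0.1858
  p(2,1)=1/25: -0.0400 × log₂(0.0400) = 0.1858
  p(2,2)=1/5: -0.2000 × log₂(0.2000) = 0.4644
H(X,Y) = 2.9005 bits


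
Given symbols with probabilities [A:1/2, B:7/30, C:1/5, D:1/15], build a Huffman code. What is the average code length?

Huffman tree construction:
Combine smallest probabilities repeatedly
Resulting codes:
  A: 0 (length 1)
  B: 10 (length 2)
  C: 111 (length 3)
  D: 110 (length 3)
Average length = Σ p(s) × length(s) = 1.7667 bits


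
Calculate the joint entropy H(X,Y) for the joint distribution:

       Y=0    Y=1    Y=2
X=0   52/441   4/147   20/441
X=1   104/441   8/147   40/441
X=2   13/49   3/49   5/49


H(X,Y) = -Σ p(x,y) log₂ p(x,y)
  p(0,0)=52/441: -0.1179 × log₂(0.1179) = 0.3637
  p(0,1)=4/147: -0.0272 × log₂(0.0272) = 0.1415
  p(0,2)=20/441: -0.0454 × log₂(0.0454) = 0.2024
  p(1,0)=104/441: -0.2358 × log₂(0.2358) = 0.4915
  p(1,1)=8/147: -0.0544 × log₂(0.0544) = 0.2286
  p(1,2)=40/441: -0.0907 × log₂(0.0907) = 0.3141
  p(2,0)=13/49: -0.2653 × log₂(0.2653) = 0.5079
  p(2,1)=3/49: -0.0612 × log₂(0.0612) = 0.2467
  p(2,2)=5/49: -0.1020 × log₂(0.1020) = 0.3360
H(X,Y) = 2.8323 bits


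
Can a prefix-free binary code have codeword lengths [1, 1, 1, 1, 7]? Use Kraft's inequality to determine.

Kraft inequality: Σ 2^(-l_i) ≤ 1 for prefix-free code
Calculating: 2^(-1) + 2^(-1) + 2^(-1) + 2^(-1) + 2^(-7)
= 0.5 + 0.5 + 0.5 + 0.5 + 0.0078125
= 2.0078
Since 2.0078 > 1, prefix-free code does not exist


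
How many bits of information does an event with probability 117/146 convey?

Information content I(x) = -log₂(p(x))
I = -log₂(117/146) = -log₂(0.8014)
I = 0.3195 bits


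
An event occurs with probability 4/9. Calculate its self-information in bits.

Information content I(x) = -log₂(p(x))
I = -log₂(4/9) = -log₂(0.4444)
I = 1.1699 bits


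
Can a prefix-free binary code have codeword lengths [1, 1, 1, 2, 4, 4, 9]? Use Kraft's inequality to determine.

Kraft inequality: Σ 2^(-l_i) ≤ 1 for prefix-free code
Calculating: 2^(-1) + 2^(-1) + 2^(-1) + 2^(-2) + 2^(-4) + 2^(-4) + 2^(-9)
= 0.5 + 0.5 + 0.5 + 0.25 + 0.0625 + 0.0625 + 0.001953125
= 1.8770
Since 1.8770 > 1, prefix-free code does not exist


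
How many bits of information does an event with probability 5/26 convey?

Information content I(x) = -log₂(p(x))
I = -log₂(5/26) = -log₂(0.1923)
I = 2.3785 bits


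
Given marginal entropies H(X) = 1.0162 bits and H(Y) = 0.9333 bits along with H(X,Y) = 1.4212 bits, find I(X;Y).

I(X;Y) = H(X) + H(Y) - H(X,Y)
I(X;Y) = 1.0162 + 0.9333 - 1.4212 = 0.5283 bits


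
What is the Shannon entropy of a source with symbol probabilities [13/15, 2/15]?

H(X) = -Σ p(x) log₂ p(x)
  -13/15 × log₂(13/15) = 0.1789
  -2/15 × log₂(2/15) = 0.3876
H(X) = 0.5665 bits


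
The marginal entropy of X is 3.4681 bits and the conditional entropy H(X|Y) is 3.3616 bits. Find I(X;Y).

I(X;Y) = H(X) - H(X|Y)
I(X;Y) = 3.4681 - 3.3616 = 0.1065 bits


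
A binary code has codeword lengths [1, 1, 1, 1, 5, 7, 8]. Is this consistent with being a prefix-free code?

Kraft inequality: Σ 2^(-l_i) ≤ 1 for prefix-free code
Calculating: 2^(-1) + 2^(-1) + 2^(-1) + 2^(-1) + 2^(-5) + 2^(-7) + 2^(-8)
= 0.5 + 0.5 + 0.5 + 0.5 + 0.03125 + 0.0078125 + 0.00390625
= 2.0430
Since 2.0430 > 1, prefix-free code does not exist


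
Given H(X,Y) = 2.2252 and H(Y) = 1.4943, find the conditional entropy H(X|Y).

Chain rule: H(X,Y) = H(X|Y) + H(Y)
H(X|Y) = H(X,Y) - H(Y) = 2.2252 - 1.4943 = 0.7309 bits


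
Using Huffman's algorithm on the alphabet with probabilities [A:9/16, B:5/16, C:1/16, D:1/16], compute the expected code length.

Huffman tree construction:
Combine smallest probabilities repeatedly
Resulting codes:
  A: 1 (length 1)
  B: 01 (length 2)
  C: 000 (length 3)
  D: 001 (length 3)
Average length = Σ p(s) × length(s) = 1.5625 bits


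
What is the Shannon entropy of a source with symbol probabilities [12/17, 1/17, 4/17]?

H(X) = -Σ p(x) log₂ p(x)
  -12/17 × log₂(12/17) = 0.3547
  -1/17 × log₂(1/17) = 0.2404
  -4/17 × log₂(4/17) = 0.4912
H(X) = 1.0863 bits


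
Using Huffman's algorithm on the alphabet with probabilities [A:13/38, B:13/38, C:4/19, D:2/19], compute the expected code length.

Huffman tree construction:
Combine smallest probabilities repeatedly
Resulting codes:
  A: 11 (length 2)
  B: 0 (length 1)
  C: 101 (length 3)
  D: 100 (length 3)
Average length = Σ p(s) × length(s) = 1.9737 bits


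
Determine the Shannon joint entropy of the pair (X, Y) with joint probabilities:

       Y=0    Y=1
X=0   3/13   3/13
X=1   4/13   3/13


H(X,Y) = -Σ p(x,y) log₂ p(x,y)
  p(0,0)=3/13: -0.2308 × log₂(0.2308) = 0.4882
  p(0,1)=3/13: -0.2308 × log₂(0.2308) = 0.4882
  p(1,0)=4/13: -0.3077 × log₂(0.3077) = 0.5232
  p(1,1)=3/13: -0.2308 × log₂(0.2308) = 0.4882
H(X,Y) = 1.9878 bits


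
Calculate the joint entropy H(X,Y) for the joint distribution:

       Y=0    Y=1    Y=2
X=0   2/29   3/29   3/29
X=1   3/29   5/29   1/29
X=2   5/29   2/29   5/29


H(X,Y) = -Σ p(x,y) log₂ p(x,y)
  p(0,0)=2/29: -0.0690 × log₂(0.0690) = 0.2661
  p(0,1)=3/29: -0.1034 × log₂(0.1034) = 0.3386
  p(0,2)=3/29: -0.1034 × log₂(0.1034) = 0.3386
  p(1,0)=3/29: -0.1034 × log₂(0.1034) = 0.3386
  p(1,1)=5/29: -0.1724 × log₂(0.1724) = 0.4373
  p(1,2)=1/29: -0.0345 × log₂(0.0345) = 0.1675
  p(2,0)=5/29: -0.1724 × log₂(0.1724) = 0.4373
  p(2,1)=2/29: -0.0690 × log₂(0.0690) = 0.2661
  p(2,2)=5/29: -0.1724 × log₂(0.1724) = 0.4373
H(X,Y) = 3.0272 bits


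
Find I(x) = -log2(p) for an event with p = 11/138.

Information content I(x) = -log₂(p(x))
I = -log₂(11/138) = -log₂(0.0797)
I = 3.6491 bits


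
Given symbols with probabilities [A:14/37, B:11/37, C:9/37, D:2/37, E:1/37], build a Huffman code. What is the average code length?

Huffman tree construction:
Combine smallest probabilities repeatedly
Resulting codes:
  A: 0 (length 1)
  B: 10 (length 2)
  C: 111 (length 3)
  D: 1101 (length 4)
  E: 1100 (length 4)
Average length = Σ p(s) × length(s) = 2.0270 bits


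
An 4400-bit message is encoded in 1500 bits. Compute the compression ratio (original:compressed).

Compression ratio = Original / Compressed
= 4400 / 1500 = 2.93:1


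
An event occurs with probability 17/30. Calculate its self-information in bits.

Information content I(x) = -log₂(p(x))
I = -log₂(17/30) = -log₂(0.5667)
I = 0.8194 bits


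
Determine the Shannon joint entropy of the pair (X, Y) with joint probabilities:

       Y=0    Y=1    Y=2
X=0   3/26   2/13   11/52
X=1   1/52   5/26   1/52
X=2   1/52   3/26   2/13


H(X,Y) = -Σ p(x,y) log₂ p(x,y)
  p(0,0)=3/26: -0.1154 × log₂(0.1154) = 0.3595
  p(0,1)=2/13: -0.1538 × log₂(0.1538) = 0.4155
  p(0,2)=11/52: -0.2115 × log₂(0.2115) = 0.4741
  p(1,0)=1/52: -0.0192 × log₂(0.0192) = 0.1096
  p(1,1)=5/26: -0.1923 × log₂(0.1923) = 0.4574
  p(1,2)=1/52: -0.0192 × log₂(0.0192) = 0.1096
  p(2,0)=1/52: -0.0192 × log₂(0.0192) = 0.1096
  p(2,1)=3/26: -0.1154 × log₂(0.1154) = 0.3595
  p(2,2)=2/13: -0.1538 × log₂(0.1538) = 0.4155
H(X,Y) = 2.8102 bits


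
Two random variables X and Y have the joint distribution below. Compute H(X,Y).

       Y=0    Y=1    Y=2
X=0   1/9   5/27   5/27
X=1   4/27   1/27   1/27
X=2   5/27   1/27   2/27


H(X,Y) = -Σ p(x,y) log₂ p(x,y)
  p(0,0)=1/9: -0.1111 × log₂(0.1111) = 0.3522
  p(0,1)=5/27: -0.1852 × log₂(0.1852) = 0.4505
  p(0,2)=5/27: -0.1852 × log₂(0.1852) = 0.4505
  p(1,0)=4/27: -0.1481 × log₂(0.1481) = 0.4081
  p(1,1)=1/27: -0.0370 × log₂(0.0370) = 0.1761
  p(1,2)=1/27: -0.0370 × log₂(0.0370) = 0.1761
  p(2,0)=5/27: -0.1852 × log₂(0.1852) = 0.4505
  p(2,1)=1/27: -0.0370 × log₂(0.0370) = 0.1761
  p(2,2)=2/27: -0.0741 × log₂(0.0741) = 0.2781
H(X,Y) = 2.9185 bits


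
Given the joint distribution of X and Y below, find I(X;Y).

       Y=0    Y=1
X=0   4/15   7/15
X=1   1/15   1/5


H(X) = 0.8366, H(Y) = 0.9183, H(X,Y) = 1.7465
I(X;Y) = H(X) + H(Y) - H(X,Y) = 0.0085 bits


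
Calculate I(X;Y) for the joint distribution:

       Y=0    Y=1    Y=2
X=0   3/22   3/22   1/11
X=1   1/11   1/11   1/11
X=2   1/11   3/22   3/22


H(X) = 1.5726, H(Y) = 1.5820, H(X,Y) = 3.1404
I(X;Y) = H(X) + H(Y) - H(X,Y) = 0.0143 bits


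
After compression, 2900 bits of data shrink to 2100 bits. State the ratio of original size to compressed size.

Compression ratio = Original / Compressed
= 2900 / 2100 = 1.38:1


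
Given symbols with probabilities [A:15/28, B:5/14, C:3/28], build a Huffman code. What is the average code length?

Huffman tree construction:
Combine smallest probabilities repeatedly
Resulting codes:
  A: 1 (length 1)
  B: 01 (length 2)
  C: 00 (length 2)
Average length = Σ p(s) × length(s) = 1.4643 bits


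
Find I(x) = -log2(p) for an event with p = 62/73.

Information content I(x) = -log₂(p(x))
I = -log₂(62/73) = -log₂(0.8493)
I = 0.2356 bits


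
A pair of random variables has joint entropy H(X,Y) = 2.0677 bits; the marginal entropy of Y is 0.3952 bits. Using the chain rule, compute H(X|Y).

Chain rule: H(X,Y) = H(X|Y) + H(Y)
H(X|Y) = H(X,Y) - H(Y) = 2.0677 - 0.3952 = 1.6725 bits
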